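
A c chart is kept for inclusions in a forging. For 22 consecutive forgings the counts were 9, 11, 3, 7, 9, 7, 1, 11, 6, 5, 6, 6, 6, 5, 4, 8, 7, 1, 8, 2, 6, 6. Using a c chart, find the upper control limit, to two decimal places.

c̄ = (9 + 11 + 3 + 7 + 9 + 7 + 1 + 11 + 6 + 5 + 6 + 6 + 6 + 5 + 4 + 8 + 7 + 1 + 8 + 2 + 6 + 6) / 22 = 134 / 22 = 6.0909
UCL = c̄ + 3√c̄ = 6.0909 + 3 × √6.0909 = 6.0909 + 3 × 2.4680 = 13.4948

13.49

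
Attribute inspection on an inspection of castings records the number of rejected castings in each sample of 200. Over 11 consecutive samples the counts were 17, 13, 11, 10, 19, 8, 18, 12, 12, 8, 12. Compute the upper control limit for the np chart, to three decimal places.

23.084

p̄ = Σdᵢ / (k·n) = 140 / (11 × 200) = 0.06364
UCL = np̄ + 3·√(np̄(1−p̄)) = 12.7273 + 3 × √(12.7273×0.93636) = 12.7273 + 3 × 3.4522 = 23.0837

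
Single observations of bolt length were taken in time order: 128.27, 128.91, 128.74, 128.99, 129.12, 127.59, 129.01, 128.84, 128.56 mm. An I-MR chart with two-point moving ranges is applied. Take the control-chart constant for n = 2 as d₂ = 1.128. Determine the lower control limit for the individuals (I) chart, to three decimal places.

127.144

X̄ = (128.27 + 128.91 + 128.74 + 128.99 + 129.12 + 127.59 + 129.01 + 128.84 + 128.56) / 9 = 128.6700
Moving ranges: 0.64, 0.17, 0.25, 0.13, 1.53, 1.42, 0.17, 0.28; M̄R̄ = 4.5900 / 8 = 0.5737
LCL = X̄ − 3·M̄R̄/d₂ = 128.6700 − 3 × 0.5737 / 1.128 = 127.1441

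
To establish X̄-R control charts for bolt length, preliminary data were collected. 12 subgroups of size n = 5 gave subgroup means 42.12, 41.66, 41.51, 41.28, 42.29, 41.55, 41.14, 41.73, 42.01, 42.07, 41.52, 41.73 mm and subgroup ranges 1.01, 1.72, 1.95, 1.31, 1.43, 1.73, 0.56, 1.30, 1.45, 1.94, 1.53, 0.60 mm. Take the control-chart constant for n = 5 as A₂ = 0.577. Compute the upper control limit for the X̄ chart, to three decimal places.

X̄̄ = (42.12 + 41.66 + 41.51 + 41.28 + 42.29 + 41.55 + 41.14 + 41.73 + 42.01 + 42.07 + 41.52 + 41.73) / 12 = 500.6100 / 12 = 41.7175
R̄ = (1.01 + 1.72 + 1.95 + 1.31 + 1.43 + 1.73 + 0.56 + 1.30 + 1.45 + 1.94 + 1.53 + 0.60) / 12 = 16.5300 / 12 = 1.3775
UCL = X̄̄ + A₂·R̄ = 41.7175 + 0.577 × 1.3775 = 42.5123

42.512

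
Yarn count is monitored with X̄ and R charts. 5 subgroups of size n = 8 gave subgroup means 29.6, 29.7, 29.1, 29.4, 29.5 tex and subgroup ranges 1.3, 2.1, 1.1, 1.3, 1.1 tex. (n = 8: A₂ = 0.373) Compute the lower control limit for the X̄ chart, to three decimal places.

X̄̄ = (29.6 + 29.7 + 29.1 + 29.4 + 29.5) / 5 = 147.3000 / 5 = 29.4600
R̄ = (1.3 + 2.1 + 1.1 + 1.3 + 1.1) / 5 = 6.9000 / 5 = 1.3800
LCL = X̄̄ − A₂·R̄ = 29.4600 − 0.373 × 1.3800 = 28.9453

28.945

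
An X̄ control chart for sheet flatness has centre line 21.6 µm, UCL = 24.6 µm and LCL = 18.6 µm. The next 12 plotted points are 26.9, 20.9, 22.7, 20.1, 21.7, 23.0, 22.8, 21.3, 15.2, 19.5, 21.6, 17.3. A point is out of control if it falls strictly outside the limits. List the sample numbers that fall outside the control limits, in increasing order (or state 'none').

1, 9, 12

Compare each point to [18.6, 24.6]: sample 1 = 26.9 > UCL; sample 9 = 15.2 < LCL; sample 12 = 17.3 < LCL.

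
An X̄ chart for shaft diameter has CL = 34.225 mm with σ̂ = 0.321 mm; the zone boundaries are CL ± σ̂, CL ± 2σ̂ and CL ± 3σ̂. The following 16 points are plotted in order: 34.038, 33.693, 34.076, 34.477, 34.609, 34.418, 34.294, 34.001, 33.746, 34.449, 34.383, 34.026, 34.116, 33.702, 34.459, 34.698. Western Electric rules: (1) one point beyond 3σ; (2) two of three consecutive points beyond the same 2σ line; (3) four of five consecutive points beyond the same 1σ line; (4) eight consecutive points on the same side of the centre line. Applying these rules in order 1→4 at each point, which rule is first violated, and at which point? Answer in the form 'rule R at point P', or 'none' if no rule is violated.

Zone of each point (C = within 1σ̂, B = 1σ̂–2σ̂, A = 2σ̂–3σ̂, * = beyond 3σ̂; sign = side of CL): 1:-C, 2:-B, 3:-C, 4:+C, 5:+B, 6:+C, 7:+C, 8:-C, 9:-B, 10:+C, 11:+C, 12:-C, 13:-C, 14:-B, 15:+C, 16:+B
No rule fires across all 16 points.

none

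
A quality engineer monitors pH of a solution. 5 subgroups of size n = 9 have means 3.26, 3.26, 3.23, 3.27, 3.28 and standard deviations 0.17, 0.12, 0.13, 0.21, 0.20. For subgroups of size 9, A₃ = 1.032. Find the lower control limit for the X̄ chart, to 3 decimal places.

X̄̄ = (3.26 + 3.26 + 3.23 + 3.27 + 3.28) / 5 = 3.2600
s̄ = (0.17 + 0.12 + 0.13 + 0.21 + 0.20) / 5 = 0.1660
LCL = X̄̄ − A₃·s̄ = 3.2600 − 1.032 × 0.1660 = 3.0887

3.089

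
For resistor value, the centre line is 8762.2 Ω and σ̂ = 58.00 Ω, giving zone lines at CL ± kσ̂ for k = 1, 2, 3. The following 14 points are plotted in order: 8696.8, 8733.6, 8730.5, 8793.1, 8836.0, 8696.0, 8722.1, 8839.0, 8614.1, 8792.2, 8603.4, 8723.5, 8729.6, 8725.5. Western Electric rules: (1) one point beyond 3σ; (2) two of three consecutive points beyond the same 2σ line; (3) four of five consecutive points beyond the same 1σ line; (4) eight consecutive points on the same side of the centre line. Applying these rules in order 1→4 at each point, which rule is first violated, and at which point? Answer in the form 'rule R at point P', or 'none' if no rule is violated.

rule 2 at point 11

Zone of each point (C = within 1σ̂, B = 1σ̂–2σ̂, A = 2σ̂–3σ̂, * = beyond 3σ̂; sign = side of CL): 1:-B, 2:-C, 3:-C, 4:+C, 5:+B, 6:-B, 7:-C, 8:+B, 9:-A, 10:+C, 11:-A, 12:-C, 13:-C, 14:-C
Rule 2 (two of three consecutive points beyond the same 2σ limit) is satisfied at point 11.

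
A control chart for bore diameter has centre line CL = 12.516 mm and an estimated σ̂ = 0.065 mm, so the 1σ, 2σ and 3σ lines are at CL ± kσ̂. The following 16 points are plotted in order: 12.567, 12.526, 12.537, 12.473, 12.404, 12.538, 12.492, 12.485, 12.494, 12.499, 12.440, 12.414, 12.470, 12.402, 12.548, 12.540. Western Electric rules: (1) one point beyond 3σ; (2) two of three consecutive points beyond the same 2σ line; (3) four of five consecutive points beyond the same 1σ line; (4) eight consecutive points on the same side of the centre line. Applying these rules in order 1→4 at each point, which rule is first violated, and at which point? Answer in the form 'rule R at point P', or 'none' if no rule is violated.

Zone of each point (C = within 1σ̂, B = 1σ̂–2σ̂, A = 2σ̂–3σ̂, * = beyond 3σ̂; sign = side of CL): 1:+C, 2:+C, 3:+C, 4:-C, 5:-B, 6:+C, 7:-C, 8:-C, 9:-C, 10:-C, 11:-B, 12:-B, 13:-C, 14:-B, 15:+C, 16:+C
Rule 4 (eight consecutive points on the same side of the centre line) is satisfied at point 14.

rule 4 at point 14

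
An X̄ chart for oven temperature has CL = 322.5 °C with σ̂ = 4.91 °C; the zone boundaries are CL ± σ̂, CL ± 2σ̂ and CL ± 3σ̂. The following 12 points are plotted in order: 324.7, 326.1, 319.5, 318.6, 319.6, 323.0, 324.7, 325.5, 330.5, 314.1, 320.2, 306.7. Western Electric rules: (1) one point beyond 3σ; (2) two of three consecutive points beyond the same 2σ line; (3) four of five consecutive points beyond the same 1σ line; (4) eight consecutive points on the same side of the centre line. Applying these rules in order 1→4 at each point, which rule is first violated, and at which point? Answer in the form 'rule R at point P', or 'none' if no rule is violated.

rule 1 at point 12

Zone of each point (C = within 1σ̂, B = 1σ̂–2σ̂, A = 2σ̂–3σ̂, * = beyond 3σ̂; sign = side of CL): 1:+C, 2:+C, 3:-C, 4:-C, 5:-C, 6:+C, 7:+C, 8:+C, 9:+B, 10:-B, 11:-C, 12:-*
Rule 1 (one point beyond the 3σ limits) is satisfied at point 12.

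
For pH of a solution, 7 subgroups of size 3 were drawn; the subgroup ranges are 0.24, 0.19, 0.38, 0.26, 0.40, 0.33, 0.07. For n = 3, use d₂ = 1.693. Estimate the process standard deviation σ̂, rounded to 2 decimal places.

R̄ = (0.24 + 0.19 + 0.38 + 0.26 + 0.40 + 0.33 + 0.07) / 7 = 0.2671
σ̂ = R̄ / d₂ = 0.2671 / 1.693 = 0.1578

0.16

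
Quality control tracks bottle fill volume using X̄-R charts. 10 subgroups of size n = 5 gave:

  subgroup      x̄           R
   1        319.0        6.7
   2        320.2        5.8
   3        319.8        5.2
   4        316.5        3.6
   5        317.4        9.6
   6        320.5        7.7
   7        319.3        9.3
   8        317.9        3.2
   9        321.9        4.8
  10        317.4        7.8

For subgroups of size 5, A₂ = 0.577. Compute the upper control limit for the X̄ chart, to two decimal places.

X̄̄ = (319.0 + 320.2 + 319.8 + 316.5 + 317.4 + 320.5 + 319.3 + 317.9 + 321.9 + 317.4) / 10 = 3189.9000 / 10 = 318.9900
R̄ = (6.7 + 5.8 + 5.2 + 3.6 + 9.6 + 7.7 + 9.3 + 3.2 + 4.8 + 7.8) / 10 = 63.7000 / 10 = 6.3700
UCL = X̄̄ + A₂·R̄ = 318.9900 + 0.577 × 6.3700 = 322.6655

322.67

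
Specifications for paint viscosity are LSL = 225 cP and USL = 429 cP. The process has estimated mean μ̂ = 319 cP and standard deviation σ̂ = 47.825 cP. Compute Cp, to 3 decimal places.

0.711

Cp = (USL − LSL) / (6σ̂) = (429 − 225) / (6 × 47.825) = 204.0000 / 286.9500 = 0.7109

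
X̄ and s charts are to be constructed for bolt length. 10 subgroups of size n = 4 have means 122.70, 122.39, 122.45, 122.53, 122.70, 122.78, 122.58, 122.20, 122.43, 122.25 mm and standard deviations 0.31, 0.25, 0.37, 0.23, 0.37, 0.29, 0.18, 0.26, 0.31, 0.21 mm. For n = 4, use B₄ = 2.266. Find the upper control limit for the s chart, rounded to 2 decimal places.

0.63

s̄ = (0.31 + 0.25 + 0.37 + 0.23 + 0.37 + 0.29 + 0.18 + 0.26 + 0.31 + 0.21) / 10 = 0.2780
UCL_s = B₄·s̄ = 2.266 × 0.2780 = 0.6299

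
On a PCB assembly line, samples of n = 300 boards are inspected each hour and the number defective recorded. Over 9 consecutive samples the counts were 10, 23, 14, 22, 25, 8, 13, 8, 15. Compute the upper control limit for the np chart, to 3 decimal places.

p̄ = Σdᵢ / (k·n) = 138 / (9 × 300) = 0.05111
UCL = np̄ + 3·√(np̄(1−p̄)) = 15.3333 + 3 × √(15.3333×0.94889) = 15.3333 + 3 × 3.8144 = 26.7765

26.777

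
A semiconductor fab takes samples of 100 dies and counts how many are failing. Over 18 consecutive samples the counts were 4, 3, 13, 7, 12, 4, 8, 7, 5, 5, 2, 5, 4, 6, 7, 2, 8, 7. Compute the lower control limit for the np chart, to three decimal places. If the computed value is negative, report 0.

p̄ = Σdᵢ / (k·n) = 109 / (18 × 100) = 0.06056
LCL = np̄ − 3·√(np̄(1−p̄)) = 6.0556 − 3 × 2.3851 = -1.0998 → 0 (negative, so LCL = 0)

0.000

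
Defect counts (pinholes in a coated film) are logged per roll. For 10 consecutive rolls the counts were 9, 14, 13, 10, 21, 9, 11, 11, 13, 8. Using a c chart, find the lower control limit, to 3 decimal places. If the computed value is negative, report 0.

c̄ = (9 + 14 + 13 + 10 + 21 + 9 + 11 + 11 + 13 + 8) / 10 = 119 / 10 = 11.9000
LCL = c̄ − 3√c̄ = 11.9000 − 3 × 3.4496 = 1.5511

1.551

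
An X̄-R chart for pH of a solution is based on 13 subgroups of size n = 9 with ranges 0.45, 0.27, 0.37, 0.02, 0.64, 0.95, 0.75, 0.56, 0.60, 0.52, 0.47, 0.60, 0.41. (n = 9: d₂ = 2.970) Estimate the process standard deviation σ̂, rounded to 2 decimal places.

0.17

R̄ = (0.45 + 0.27 + 0.37 + 0.02 + 0.64 + 0.95 + 0.75 + 0.56 + 0.60 + 0.52 + 0.47 + 0.60 + 0.41) / 13 = 0.5085
σ̂ = R̄ / d₂ = 0.5085 / 2.970 = 0.1712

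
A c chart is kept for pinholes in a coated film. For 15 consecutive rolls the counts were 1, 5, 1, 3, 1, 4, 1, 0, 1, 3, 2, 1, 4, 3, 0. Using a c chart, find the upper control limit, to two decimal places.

c̄ = (1 + 5 + 1 + 3 + 1 + 4 + 1 + 0 + 1 + 3 + 2 + 1 + 4 + 3 + 0) / 15 = 30 / 15 = 2.0000
UCL = c̄ + 3√c̄ = 2.0000 + 3 × √2.0000 = 2.0000 + 3 × 1.4142 = 6.2426

6.24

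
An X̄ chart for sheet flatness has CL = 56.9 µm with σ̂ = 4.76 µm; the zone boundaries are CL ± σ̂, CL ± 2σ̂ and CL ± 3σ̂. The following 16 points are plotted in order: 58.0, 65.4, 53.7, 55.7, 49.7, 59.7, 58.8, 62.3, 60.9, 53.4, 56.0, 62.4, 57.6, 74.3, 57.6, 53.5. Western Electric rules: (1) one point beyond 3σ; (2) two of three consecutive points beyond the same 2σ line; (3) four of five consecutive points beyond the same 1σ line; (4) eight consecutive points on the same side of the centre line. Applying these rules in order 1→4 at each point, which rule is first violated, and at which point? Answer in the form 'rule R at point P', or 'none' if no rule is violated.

Zone of each point (C = within 1σ̂, B = 1σ̂–2σ̂, A = 2σ̂–3σ̂, * = beyond 3σ̂; sign = side of CL): 1:+C, 2:+B, 3:-C, 4:-C, 5:-B, 6:+C, 7:+C, 8:+B, 9:+C, 10:-C, 11:-C, 12:+B, 13:+C, 14:+*, 15:+C, 16:-C
Rule 1 (one point beyond the 3σ limits) is satisfied at point 14.

rule 1 at point 14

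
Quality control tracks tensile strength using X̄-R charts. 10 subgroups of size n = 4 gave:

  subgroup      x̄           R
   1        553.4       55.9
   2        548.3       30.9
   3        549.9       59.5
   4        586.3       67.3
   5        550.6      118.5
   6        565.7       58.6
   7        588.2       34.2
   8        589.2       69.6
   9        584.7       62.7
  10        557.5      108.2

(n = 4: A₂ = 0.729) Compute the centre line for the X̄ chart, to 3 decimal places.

567.380

X̄̄ = (553.4 + 548.3 + 549.9 + 586.3 + 550.6 + 565.7 + 588.2 + 589.2 + 584.7 + 557.5) / 10 = 5673.8000 / 10 = 567.3800
CL = X̄̄ = 567.3800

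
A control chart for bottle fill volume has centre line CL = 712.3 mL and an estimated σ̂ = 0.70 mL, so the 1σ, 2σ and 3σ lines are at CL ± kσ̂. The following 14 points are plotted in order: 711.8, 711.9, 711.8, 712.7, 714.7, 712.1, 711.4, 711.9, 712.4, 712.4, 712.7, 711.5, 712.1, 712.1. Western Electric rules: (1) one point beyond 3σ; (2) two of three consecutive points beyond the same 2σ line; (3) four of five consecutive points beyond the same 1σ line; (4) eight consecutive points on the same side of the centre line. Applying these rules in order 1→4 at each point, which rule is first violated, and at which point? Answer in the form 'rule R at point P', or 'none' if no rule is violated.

Zone of each point (C = within 1σ̂, B = 1σ̂–2σ̂, A = 2σ̂–3σ̂, * = beyond 3σ̂; sign = side of CL): 1:-C, 2:-C, 3:-C, 4:+C, 5:+*, 6:-C, 7:-B, 8:-C, 9:+C, 10:+C, 11:+C, 12:-B, 13:-C, 14:-C
Rule 1 (one point beyond the 3σ limits) is satisfied at point 5.

rule 1 at point 5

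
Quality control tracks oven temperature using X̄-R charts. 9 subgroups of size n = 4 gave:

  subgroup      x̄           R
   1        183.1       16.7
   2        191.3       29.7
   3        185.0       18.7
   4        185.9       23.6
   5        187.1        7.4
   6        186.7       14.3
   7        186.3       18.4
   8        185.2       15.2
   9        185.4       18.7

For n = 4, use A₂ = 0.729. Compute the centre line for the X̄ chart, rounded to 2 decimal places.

X̄̄ = (183.1 + 191.3 + 185.0 + 185.9 + 187.1 + 186.7 + 186.3 + 185.2 + 185.4) / 9 = 1676.0000 / 9 = 186.2222
CL = X̄̄ = 186.2222

186.22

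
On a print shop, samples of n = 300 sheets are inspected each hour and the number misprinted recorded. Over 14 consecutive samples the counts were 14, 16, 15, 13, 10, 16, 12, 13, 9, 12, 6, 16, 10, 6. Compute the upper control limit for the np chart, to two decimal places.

p̄ = Σdᵢ / (k·n) = 168 / (14 × 300) = 0.04000
UCL = np̄ + 3·√(np̄(1−p̄)) = 12.0000 + 3 × √(12.0000×0.96000) = 12.0000 + 3 × 3.3941 = 22.1823

22.18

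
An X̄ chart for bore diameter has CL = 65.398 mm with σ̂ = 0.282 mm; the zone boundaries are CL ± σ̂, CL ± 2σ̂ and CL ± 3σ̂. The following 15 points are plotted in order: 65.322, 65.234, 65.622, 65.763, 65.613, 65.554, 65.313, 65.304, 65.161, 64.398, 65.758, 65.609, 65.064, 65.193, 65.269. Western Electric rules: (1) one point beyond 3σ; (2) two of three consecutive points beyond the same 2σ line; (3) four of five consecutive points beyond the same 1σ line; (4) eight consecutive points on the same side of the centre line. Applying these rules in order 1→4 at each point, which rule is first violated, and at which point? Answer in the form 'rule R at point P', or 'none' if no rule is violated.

rule 1 at point 10

Zone of each point (C = within 1σ̂, B = 1σ̂–2σ̂, A = 2σ̂–3σ̂, * = beyond 3σ̂; sign = side of CL): 1:-C, 2:-C, 3:+C, 4:+B, 5:+C, 6:+C, 7:-C, 8:-C, 9:-C, 10:-*, 11:+B, 12:+C, 13:-B, 14:-C, 15:-C
Rule 1 (one point beyond the 3σ limits) is satisfied at point 10.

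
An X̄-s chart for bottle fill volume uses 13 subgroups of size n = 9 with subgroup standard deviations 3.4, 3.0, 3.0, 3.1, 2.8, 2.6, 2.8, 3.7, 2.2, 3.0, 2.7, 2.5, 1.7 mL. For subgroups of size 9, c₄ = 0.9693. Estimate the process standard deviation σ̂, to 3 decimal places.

2.897

s̄ = (3.4 + 3.0 + 3.0 + 3.1 + 2.8 + 2.6 + 2.8 + 3.7 + 2.2 + 3.0 + 2.7 + 2.5 + 1.7) / 13 = 2.8077
σ̂ = s̄ / c₄ = 2.8077 / 0.9693 = 2.8966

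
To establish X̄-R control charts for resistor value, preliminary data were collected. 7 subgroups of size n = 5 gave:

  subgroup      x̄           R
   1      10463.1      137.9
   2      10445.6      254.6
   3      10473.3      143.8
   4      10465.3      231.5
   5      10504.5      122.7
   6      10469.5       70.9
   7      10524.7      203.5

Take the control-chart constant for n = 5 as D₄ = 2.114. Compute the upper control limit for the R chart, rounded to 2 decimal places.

351.80

R̄ = (137.9 + 254.6 + 143.8 + 231.5 + 122.7 + 70.9 + 203.5) / 7 = 1164.9000 / 7 = 166.4143
UCL_R = D₄·R̄ = 2.114 × 166.4143 = 351.7998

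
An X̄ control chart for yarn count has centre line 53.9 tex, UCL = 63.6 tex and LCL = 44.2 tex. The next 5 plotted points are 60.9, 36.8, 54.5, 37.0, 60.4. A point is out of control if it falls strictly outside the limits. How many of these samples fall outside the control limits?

2

Compare each point to [44.2, 63.6]: sample 2 = 36.8 < LCL; sample 4 = 37.0 < LCL.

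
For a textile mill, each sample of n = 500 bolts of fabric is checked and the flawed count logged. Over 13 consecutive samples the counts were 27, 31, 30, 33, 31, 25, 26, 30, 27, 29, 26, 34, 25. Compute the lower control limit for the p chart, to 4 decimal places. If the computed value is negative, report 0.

0.0263

p̄ = Σdᵢ / (k·n) = 374 / (13 × 500) = 0.05754
LCL = p̄ − 3·√(p̄(1−p̄)/n) = 0.05754 − 3 × 0.01041 = 0.02630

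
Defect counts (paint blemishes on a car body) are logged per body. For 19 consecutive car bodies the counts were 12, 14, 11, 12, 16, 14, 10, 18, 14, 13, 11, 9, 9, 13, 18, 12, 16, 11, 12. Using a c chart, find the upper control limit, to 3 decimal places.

23.668

c̄ = (12 + 14 + 11 + 12 + 16 + 14 + 10 + 18 + 14 + 13 + 11 + 9 + 9 + 13 + 18 + 12 + 16 + 11 + 12) / 19 = 245 / 19 = 12.8947
UCL = c̄ + 3√c̄ = 12.8947 + 3 × √12.8947 = 12.8947 + 3 × 3.5909 = 23.6675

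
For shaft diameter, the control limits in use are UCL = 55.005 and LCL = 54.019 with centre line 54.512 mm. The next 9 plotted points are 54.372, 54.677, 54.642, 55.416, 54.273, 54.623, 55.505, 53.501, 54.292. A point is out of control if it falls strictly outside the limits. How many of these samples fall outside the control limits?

Compare each point to [54.019, 55.005]: sample 4 = 55.416 > UCL; sample 7 = 55.505 > UCL; sample 8 = 53.501 < LCL.

3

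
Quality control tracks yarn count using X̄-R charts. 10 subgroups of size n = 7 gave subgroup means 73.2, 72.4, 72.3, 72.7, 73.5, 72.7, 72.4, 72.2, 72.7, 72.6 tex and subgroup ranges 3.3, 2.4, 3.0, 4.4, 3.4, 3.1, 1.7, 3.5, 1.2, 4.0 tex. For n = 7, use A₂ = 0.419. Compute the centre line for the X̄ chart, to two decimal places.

72.67

X̄̄ = (73.2 + 72.4 + 72.3 + 72.7 + 73.5 + 72.7 + 72.4 + 72.2 + 72.7 + 72.6) / 10 = 726.7000 / 10 = 72.6700
CL = X̄̄ = 72.6700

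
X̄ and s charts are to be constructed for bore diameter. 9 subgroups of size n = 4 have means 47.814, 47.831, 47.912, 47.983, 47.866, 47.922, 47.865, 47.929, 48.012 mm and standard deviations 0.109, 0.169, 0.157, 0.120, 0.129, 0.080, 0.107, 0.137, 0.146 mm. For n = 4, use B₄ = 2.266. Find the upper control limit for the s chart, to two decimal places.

0.29

s̄ = (0.109 + 0.169 + 0.157 + 0.120 + 0.129 + 0.080 + 0.107 + 0.137 + 0.146) / 9 = 0.1282
UCL_s = B₄·s̄ = 2.266 × 0.1282 = 0.2906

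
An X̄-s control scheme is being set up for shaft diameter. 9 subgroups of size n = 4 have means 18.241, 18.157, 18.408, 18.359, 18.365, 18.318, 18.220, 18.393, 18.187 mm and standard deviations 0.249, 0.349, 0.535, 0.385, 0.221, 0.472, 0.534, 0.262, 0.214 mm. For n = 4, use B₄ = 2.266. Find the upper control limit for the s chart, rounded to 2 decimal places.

s̄ = (0.249 + 0.349 + 0.535 + 0.385 + 0.221 + 0.472 + 0.534 + 0.262 + 0.214) / 9 = 0.3579
UCL_s = B₄·s̄ = 2.266 × 0.3579 = 0.8110

0.81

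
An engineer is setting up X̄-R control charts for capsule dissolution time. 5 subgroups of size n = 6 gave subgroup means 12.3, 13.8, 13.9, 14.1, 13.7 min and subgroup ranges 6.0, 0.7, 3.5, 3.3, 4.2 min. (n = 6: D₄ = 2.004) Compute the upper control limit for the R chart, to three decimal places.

7.094

R̄ = (6.0 + 0.7 + 3.5 + 3.3 + 4.2) / 5 = 17.7000 / 5 = 3.5400
UCL_R = D₄·R̄ = 2.004 × 3.5400 = 7.0942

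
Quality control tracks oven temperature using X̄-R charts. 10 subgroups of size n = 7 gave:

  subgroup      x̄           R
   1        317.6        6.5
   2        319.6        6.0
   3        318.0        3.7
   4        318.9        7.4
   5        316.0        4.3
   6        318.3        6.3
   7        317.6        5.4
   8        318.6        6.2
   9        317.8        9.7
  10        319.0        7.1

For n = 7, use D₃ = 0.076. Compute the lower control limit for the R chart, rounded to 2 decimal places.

0.48

R̄ = (6.5 + 6.0 + 3.7 + 7.4 + 4.3 + 6.3 + 5.4 + 6.2 + 9.7 + 7.1) / 10 = 62.6000 / 10 = 6.2600
LCL_R = D₃·R̄ = 0.076 × 6.2600 = 0.4758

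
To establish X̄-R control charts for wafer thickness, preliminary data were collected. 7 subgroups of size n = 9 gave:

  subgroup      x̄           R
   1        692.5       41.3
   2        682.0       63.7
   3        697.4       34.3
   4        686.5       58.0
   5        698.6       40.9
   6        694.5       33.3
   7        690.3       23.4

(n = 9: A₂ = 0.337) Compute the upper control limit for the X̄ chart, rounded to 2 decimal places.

X̄̄ = (692.5 + 682.0 + 697.4 + 686.5 + 698.6 + 694.5 + 690.3) / 7 = 4841.8000 / 7 = 691.6857
R̄ = (41.3 + 63.7 + 34.3 + 58.0 + 40.9 + 33.3 + 23.4) / 7 = 294.9000 / 7 = 42.1286
UCL = X̄̄ + A₂·R̄ = 691.6857 + 0.337 × 42.1286 = 705.8830

705.88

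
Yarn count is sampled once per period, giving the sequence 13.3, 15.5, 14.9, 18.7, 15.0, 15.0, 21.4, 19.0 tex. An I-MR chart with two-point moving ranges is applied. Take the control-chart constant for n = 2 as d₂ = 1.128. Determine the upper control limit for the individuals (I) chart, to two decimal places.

X̄ = (13.3 + 15.5 + 14.9 + 18.7 + 15.0 + 15.0 + 21.4 + 19.0) / 8 = 16.6000
Moving ranges: 2.2, 0.6, 3.8, 3.7, 0.0, 6.4, 2.4; M̄R̄ = 19.1000 / 7 = 2.7286
UCL = X̄ + 3·M̄R̄/d₂ = 16.6000 + 3 × 2.7286 / 1.128 = 23.8568

23.86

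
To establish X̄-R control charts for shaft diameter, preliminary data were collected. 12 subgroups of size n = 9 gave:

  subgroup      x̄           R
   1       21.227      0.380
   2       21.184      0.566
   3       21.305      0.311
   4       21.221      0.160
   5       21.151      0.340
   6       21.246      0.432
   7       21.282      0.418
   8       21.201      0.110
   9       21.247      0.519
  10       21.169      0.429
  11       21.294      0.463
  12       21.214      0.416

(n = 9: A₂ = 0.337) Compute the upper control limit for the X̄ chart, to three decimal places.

X̄̄ = (21.227 + 21.184 + 21.305 + 21.221 + 21.151 + 21.246 + 21.282 + 21.201 + 21.247 + 21.169 + 21.294 + 21.214) / 12 = 254.7410 / 12 = 21.2284
R̄ = (0.380 + 0.566 + 0.311 + 0.160 + 0.340 + 0.432 + 0.418 + 0.110 + 0.519 + 0.429 + 0.463 + 0.416) / 12 = 4.5440 / 12 = 0.3787
UCL = X̄̄ + A₂·R̄ = 21.2284 + 0.337 × 0.3787 = 21.3560

21.356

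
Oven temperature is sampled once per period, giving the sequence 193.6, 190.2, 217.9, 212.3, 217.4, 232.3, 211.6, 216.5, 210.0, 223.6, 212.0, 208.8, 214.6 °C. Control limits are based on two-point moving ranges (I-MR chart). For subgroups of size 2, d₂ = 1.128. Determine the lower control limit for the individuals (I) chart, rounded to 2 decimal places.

185.11

X̄ = (193.6 + 190.2 + 217.9 + 212.3 + 217.4 + 232.3 + 211.6 + 216.5 + 210.0 + 223.6 + 212.0 + 208.8 + 214.6) / 13 = 212.3692
Moving ranges: 3.4, 27.7, 5.6, 5.1, 14.9, 20.7, 4.9, 6.5, 13.6, 11.6, 3.2, 5.8; M̄R̄ = 123.0000 / 12 = 10.2500
LCL = X̄ − 3·M̄R̄/d₂ = 212.3692 − 3 × 10.2500 / 1.128 = 185.1086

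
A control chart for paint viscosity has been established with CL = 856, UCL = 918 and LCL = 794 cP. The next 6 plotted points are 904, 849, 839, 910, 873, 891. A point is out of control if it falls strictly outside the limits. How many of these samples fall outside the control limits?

All 6 points lie within [794, 918].

0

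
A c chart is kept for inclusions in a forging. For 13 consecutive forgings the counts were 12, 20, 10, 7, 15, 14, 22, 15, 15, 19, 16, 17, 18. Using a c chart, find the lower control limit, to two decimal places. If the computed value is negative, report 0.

3.62

c̄ = (12 + 20 + 10 + 7 + 15 + 14 + 22 + 15 + 15 + 19 + 16 + 17 + 18) / 13 = 200 / 13 = 15.3846
LCL = c̄ − 3√c̄ = 15.3846 − 3 × 3.9223 = 3.6176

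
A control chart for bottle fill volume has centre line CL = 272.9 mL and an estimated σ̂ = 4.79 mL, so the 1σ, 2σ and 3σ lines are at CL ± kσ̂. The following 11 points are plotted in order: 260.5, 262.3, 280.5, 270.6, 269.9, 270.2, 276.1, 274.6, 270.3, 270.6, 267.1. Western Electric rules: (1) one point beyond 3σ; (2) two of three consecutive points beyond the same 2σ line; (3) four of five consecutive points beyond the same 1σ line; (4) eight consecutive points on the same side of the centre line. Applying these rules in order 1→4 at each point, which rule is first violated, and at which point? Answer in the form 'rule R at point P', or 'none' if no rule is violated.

rule 2 at point 2

Zone of each point (C = within 1σ̂, B = 1σ̂–2σ̂, A = 2σ̂–3σ̂, * = beyond 3σ̂; sign = side of CL): 1:-A, 2:-A, 3:+B, 4:-C, 5:-C, 6:-C, 7:+C, 8:+C, 9:-C, 10:-C, 11:-B
Rule 2 (two of three consecutive points beyond the same 2σ limit) is satisfied at point 2.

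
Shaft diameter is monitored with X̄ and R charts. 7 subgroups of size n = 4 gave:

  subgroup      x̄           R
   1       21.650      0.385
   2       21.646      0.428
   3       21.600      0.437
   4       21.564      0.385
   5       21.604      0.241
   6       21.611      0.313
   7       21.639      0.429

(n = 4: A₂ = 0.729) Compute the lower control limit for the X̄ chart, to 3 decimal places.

21.344

X̄̄ = (21.650 + 21.646 + 21.600 + 21.564 + 21.604 + 21.611 + 21.639) / 7 = 151.3140 / 7 = 21.6163
R̄ = (0.385 + 0.428 + 0.437 + 0.385 + 0.241 + 0.313 + 0.429) / 7 = 2.6180 / 7 = 0.3740
LCL = X̄̄ − A₂·R̄ = 21.6163 − 0.729 × 0.3740 = 21.3436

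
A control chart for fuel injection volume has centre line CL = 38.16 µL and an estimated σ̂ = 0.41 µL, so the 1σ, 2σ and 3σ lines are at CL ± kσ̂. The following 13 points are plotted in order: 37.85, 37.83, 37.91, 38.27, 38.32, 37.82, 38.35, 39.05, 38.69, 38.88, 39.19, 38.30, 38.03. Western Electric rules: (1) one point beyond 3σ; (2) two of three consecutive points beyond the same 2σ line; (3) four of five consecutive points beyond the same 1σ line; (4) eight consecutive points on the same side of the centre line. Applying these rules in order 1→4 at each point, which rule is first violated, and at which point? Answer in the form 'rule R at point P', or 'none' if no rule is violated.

Zone of each point (C = within 1σ̂, B = 1σ̂–2σ̂, A = 2σ̂–3σ̂, * = beyond 3σ̂; sign = side of CL): 1:-C, 2:-C, 3:-C, 4:+C, 5:+C, 6:-C, 7:+C, 8:+A, 9:+B, 10:+B, 11:+A, 12:+C, 13:-C
Rule 3 (four of five consecutive points beyond the same 1σ limit) is satisfied at point 11.

rule 3 at point 11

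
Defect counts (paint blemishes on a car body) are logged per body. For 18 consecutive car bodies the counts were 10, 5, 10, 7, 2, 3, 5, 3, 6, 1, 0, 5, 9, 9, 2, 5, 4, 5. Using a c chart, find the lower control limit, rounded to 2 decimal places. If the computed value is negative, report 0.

c̄ = (10 + 5 + 10 + 7 + 2 + 3 + 5 + 3 + 6 + 1 + 0 + 5 + 9 + 9 + 2 + 5 + 4 + 5) / 18 = 91 / 18 = 5.0556
LCL = c̄ − 3√c̄ = 5.0556 − 3 × 2.2485 = -1.6898 → 0 (cannot be negative)

0.00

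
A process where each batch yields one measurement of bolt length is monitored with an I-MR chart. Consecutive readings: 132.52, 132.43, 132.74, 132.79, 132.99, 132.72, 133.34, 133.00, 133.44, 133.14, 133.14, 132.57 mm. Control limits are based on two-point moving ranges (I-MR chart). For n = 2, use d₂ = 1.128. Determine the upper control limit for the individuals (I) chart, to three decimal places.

X̄ = (132.52 + 132.43 + 132.74 + 132.79 + 132.99 + 132.72 + 133.34 + 133.00 + 133.44 + 133.14 + 133.14 + 132.57) / 12 = 132.9017
Moving ranges: 0.09, 0.31, 0.05, 0.20, 0.27, 0.62, 0.34, 0.44, 0.30, 0.00, 0.57; M̄R̄ = 3.1900 / 11 = 0.2900
UCL = X̄ + 3·M̄R̄/d₂ = 132.9017 + 3 × 0.2900 / 1.128 = 133.6729

133.673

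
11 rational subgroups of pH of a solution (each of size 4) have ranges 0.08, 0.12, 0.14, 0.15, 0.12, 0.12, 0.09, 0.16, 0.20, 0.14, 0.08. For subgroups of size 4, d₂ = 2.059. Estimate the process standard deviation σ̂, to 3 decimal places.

R̄ = (0.08 + 0.12 + 0.14 + 0.15 + 0.12 + 0.12 + 0.09 + 0.16 + 0.20 + 0.14 + 0.08) / 11 = 0.1273
σ̂ = R̄ / d₂ = 0.1273 / 2.059 = 0.0618

0.062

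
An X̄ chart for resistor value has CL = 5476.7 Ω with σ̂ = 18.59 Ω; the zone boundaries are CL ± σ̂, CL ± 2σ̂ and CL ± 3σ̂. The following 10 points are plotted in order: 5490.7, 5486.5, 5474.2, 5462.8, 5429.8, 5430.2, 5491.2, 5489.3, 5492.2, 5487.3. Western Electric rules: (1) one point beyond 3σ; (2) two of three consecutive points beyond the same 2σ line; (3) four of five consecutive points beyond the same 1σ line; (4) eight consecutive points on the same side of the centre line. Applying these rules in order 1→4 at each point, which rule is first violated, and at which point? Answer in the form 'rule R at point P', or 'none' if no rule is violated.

rule 2 at point 6

Zone of each point (C = within 1σ̂, B = 1σ̂–2σ̂, A = 2σ̂–3σ̂, * = beyond 3σ̂; sign = side of CL): 1:+C, 2:+C, 3:-C, 4:-C, 5:-A, 6:-A, 7:+C, 8:+C, 9:+C, 10:+C
Rule 2 (two of three consecutive points beyond the same 2σ limit) is satisfied at point 6.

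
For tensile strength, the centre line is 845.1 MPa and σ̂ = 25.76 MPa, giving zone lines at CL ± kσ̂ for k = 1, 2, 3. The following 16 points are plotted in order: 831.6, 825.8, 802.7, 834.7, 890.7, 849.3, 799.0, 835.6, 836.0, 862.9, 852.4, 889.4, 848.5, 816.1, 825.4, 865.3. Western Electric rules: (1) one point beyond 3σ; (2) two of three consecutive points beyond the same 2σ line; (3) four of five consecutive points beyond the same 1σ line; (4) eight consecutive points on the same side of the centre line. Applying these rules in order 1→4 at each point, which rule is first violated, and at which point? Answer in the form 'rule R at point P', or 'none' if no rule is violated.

Zone of each point (C = within 1σ̂, B = 1σ̂–2σ̂, A = 2σ̂–3σ̂, * = beyond 3σ̂; sign = side of CL): 1:-C, 2:-C, 3:-B, 4:-C, 5:+B, 6:+C, 7:-B, 8:-C, 9:-C, 10:+C, 11:+C, 12:+B, 13:+C, 14:-B, 15:-C, 16:+C
No rule fires across all 16 points.

none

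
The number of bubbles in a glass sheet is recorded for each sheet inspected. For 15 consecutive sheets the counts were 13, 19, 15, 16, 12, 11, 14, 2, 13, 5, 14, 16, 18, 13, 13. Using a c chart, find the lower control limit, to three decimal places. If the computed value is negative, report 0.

c̄ = (13 + 19 + 15 + 16 + 12 + 11 + 14 + 2 + 13 + 5 + 14 + 16 + 18 + 13 + 13) / 15 = 194 / 15 = 12.9333
LCL = c̄ − 3√c̄ = 12.9333 − 3 × 3.5963 = 2.1445

2.144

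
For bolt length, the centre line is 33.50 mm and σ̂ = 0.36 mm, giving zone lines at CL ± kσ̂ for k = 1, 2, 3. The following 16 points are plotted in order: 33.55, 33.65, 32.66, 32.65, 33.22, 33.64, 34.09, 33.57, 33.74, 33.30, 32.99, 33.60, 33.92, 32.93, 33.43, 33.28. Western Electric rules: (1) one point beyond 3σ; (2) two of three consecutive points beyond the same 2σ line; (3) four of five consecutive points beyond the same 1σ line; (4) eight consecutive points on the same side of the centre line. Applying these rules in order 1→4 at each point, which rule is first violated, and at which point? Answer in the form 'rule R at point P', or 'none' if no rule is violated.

Zone of each point (C = within 1σ̂, B = 1σ̂–2σ̂, A = 2σ̂–3σ̂, * = beyond 3σ̂; sign = side of CL): 1:+C, 2:+C, 3:-A, 4:-A, 5:-C, 6:+C, 7:+B, 8:+C, 9:+C, 10:-C, 11:-B, 12:+C, 13:+B, 14:-B, 15:-C, 16:-C
Rule 2 (two of three consecutive points beyond the same 2σ limit) is satisfied at point 4.

rule 2 at point 4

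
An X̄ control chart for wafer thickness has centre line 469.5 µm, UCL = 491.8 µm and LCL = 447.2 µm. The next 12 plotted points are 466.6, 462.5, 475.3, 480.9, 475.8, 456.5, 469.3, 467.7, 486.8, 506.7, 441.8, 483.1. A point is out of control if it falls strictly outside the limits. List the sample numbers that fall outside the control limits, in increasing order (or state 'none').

Compare each point to [447.2, 491.8]: sample 10 = 506.7 > UCL; sample 11 = 441.8 < LCL.

10, 11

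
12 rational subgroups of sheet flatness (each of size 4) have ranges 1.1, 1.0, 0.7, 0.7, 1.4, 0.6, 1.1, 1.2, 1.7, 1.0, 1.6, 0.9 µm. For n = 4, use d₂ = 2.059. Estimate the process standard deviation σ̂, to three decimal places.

0.526

R̄ = (1.1 + 1.0 + 0.7 + 0.7 + 1.4 + 0.6 + 1.1 + 1.2 + 1.7 + 1.0 + 1.6 + 0.9) / 12 = 1.0833
σ̂ = R̄ / d₂ = 1.0833 / 2.059 = 0.5261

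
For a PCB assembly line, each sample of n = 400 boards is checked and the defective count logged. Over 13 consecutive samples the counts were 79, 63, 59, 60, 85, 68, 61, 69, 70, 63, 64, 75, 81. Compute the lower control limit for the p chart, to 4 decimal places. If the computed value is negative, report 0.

p̄ = Σdᵢ / (k·n) = 897 / (13 × 400) = 0.17250
LCL = p̄ − 3·√(p̄(1−p̄)/n) = 0.17250 − 3 × 0.01889 = 0.11583

0.1158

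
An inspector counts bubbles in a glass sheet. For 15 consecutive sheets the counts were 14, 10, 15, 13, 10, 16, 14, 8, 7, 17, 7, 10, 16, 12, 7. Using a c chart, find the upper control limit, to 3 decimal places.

c̄ = (14 + 10 + 15 + 13 + 10 + 16 + 14 + 8 + 7 + 17 + 7 + 10 + 16 + 12 + 7) / 15 = 176 / 15 = 11.7333
UCL = c̄ + 3√c̄ = 11.7333 + 3 × √11.7333 = 11.7333 + 3 × 3.4254 = 22.0095

22.010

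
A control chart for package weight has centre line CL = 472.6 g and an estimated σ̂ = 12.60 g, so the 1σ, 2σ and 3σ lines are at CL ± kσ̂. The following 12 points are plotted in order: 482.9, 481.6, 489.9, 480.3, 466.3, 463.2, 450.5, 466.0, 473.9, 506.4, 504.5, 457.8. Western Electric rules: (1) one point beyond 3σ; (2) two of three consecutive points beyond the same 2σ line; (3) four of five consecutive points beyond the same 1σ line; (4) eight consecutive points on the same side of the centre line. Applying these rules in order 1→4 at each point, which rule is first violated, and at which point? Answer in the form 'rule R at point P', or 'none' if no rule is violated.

Zone of each point (C = within 1σ̂, B = 1σ̂–2σ̂, A = 2σ̂–3σ̂, * = beyond 3σ̂; sign = side of CL): 1:+C, 2:+C, 3:+B, 4:+C, 5:-C, 6:-C, 7:-B, 8:-C, 9:+C, 10:+A, 11:+A, 12:-B
Rule 2 (two of three consecutive points beyond the same 2σ limit) is satisfied at point 11.

rule 2 at point 11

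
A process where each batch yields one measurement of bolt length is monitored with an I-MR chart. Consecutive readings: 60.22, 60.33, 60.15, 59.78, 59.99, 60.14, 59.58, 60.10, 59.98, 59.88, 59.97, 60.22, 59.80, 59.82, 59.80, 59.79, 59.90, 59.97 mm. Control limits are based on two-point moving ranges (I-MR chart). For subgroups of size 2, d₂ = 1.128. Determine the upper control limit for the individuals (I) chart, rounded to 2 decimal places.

60.49

X̄ = (60.22 + 60.33 + 60.15 + 59.78 + 59.99 + 60.14 + 59.58 + 60.10 + 59.98 + 59.88 + 59.97 + 60.22 + 59.80 + 59.82 + 59.80 + 59.79 + 59.90 + 59.97) / 18 = 59.9678
Moving ranges: 0.11, 0.18, 0.37, 0.21, 0.15, 0.56, 0.52, 0.12, 0.10, 0.09, 0.25, 0.42, 0.02, 0.02, 0.01, 0.11, 0.07; M̄R̄ = 3.3100 / 17 = 0.1947
UCL = X̄ + 3·M̄R̄/d₂ = 59.9678 + 3 × 0.1947 / 1.128 = 60.4856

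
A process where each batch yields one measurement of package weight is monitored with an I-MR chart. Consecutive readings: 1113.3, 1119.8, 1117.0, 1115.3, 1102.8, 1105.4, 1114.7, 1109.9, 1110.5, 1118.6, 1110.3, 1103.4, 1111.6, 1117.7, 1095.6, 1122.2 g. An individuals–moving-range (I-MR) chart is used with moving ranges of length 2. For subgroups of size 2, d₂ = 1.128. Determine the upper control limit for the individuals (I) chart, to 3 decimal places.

X̄ = (1113.3 + 1119.8 + 1117.0 + 1115.3 + 1102.8 + 1105.4 + 1114.7 + 1109.9 + 1110.5 + 1118.6 + 1110.3 + 1103.4 + 1111.6 + 1117.7 + 1095.6 + 1122.2) / 16 = 1111.7562
Moving ranges: 6.5, 2.8, 1.7, 12.5, 2.6, 9.3, 4.8, 0.6, 8.1, 8.3, 6.9, 8.2, 6.1, 22.1, 26.6; M̄R̄ = 127.1000 / 15 = 8.4733
UCL = X̄ + 3·M̄R̄/d₂ = 1111.7562 + 3 × 8.4733 / 1.128 = 1134.2917

1134.292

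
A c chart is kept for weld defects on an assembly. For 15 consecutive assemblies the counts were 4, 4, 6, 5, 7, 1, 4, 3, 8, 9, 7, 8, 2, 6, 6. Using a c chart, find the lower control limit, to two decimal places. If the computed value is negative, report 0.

0.00

c̄ = (4 + 4 + 6 + 5 + 7 + 1 + 4 + 3 + 8 + 9 + 7 + 8 + 2 + 6 + 6) / 15 = 80 / 15 = 5.3333
LCL = c̄ − 3√c̄ = 5.3333 − 3 × 2.3094 = -1.5949 → 0 (cannot be negative)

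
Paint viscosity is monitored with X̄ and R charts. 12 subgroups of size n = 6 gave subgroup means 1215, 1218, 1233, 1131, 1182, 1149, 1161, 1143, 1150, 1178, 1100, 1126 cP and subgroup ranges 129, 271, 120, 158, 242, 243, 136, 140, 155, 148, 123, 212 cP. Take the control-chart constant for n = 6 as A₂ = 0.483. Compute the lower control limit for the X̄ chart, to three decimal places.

1081.901

X̄̄ = (1215 + 1218 + 1233 + 1131 + 1182 + 1149 + 1161 + 1143 + 1150 + 1178 + 1100 + 1126) / 12 = 13986.0000 / 12 = 1165.5000
R̄ = (129 + 271 + 120 + 158 + 242 + 243 + 136 + 140 + 155 + 148 + 123 + 212) / 12 = 2077.0000 / 12 = 173.0833
LCL = X̄̄ − A₂·R̄ = 1165.5000 − 0.483 × 173.0833 = 1081.9008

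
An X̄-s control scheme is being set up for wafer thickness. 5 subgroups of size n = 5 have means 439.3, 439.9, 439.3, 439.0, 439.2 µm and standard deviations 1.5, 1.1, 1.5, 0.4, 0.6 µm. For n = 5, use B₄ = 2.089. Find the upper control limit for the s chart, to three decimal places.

2.131

s̄ = (1.5 + 1.1 + 1.5 + 0.4 + 0.6) / 5 = 1.0200
UCL_s = B₄·s̄ = 2.089 × 1.0200 = 2.1308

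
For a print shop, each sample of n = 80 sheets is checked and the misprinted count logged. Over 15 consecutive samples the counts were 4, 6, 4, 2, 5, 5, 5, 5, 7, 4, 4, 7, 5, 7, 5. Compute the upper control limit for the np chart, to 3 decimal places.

p̄ = Σdᵢ / (k·n) = 75 / (15 × 80) = 0.06250
UCL = np̄ + 3·√(np̄(1−p̄)) = 5.0000 + 3 × √(5.0000×0.93750) = 5.0000 + 3 × 2.1651 = 11.4952

11.495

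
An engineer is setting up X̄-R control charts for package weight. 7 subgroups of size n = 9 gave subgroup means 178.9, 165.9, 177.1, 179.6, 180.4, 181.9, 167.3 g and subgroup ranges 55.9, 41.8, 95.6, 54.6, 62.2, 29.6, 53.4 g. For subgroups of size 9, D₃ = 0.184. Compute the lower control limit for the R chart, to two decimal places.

10.33

R̄ = (55.9 + 41.8 + 95.6 + 54.6 + 62.2 + 29.6 + 53.4) / 7 = 393.1000 / 7 = 56.1571
LCL_R = D₃·R̄ = 0.184 × 56.1571 = 10.3329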